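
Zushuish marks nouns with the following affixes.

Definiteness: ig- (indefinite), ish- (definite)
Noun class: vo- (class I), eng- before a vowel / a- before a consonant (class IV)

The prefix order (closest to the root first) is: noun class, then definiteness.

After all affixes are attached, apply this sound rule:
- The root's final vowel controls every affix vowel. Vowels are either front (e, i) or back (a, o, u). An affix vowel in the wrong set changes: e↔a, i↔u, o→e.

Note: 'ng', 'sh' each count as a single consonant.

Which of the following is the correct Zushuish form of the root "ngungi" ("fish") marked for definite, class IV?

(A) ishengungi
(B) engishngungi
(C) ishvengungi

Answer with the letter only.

A

Attach noun class class IV a- (before consonant 'ng') → angungi.
Attach definiteness definite ish- → ishangungi.
Apply vowel harmony: ishangungi → ishengungi.
So the correct form is ishengungi, option (A).
(C) ishvengungi is wrong: it uses class I instead of class IV for noun class.
(B) engishngungi is wrong: it has the affixes in the wrong order.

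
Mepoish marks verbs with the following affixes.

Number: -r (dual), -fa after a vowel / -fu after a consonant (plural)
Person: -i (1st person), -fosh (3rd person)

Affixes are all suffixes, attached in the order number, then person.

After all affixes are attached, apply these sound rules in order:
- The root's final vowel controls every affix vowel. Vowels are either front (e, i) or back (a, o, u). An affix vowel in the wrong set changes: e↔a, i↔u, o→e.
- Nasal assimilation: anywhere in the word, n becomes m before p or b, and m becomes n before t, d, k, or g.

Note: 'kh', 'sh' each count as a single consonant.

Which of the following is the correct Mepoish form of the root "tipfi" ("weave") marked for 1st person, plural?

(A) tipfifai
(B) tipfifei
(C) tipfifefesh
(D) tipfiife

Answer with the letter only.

B

Attach number plural -fa (after vowel 'i') → tipfifa.
Attach person 1st person -i → tipfifai.
Apply vowel harmony: tipfifai → tipfifei.
Nasal assimilation: no change.
So the correct form is tipfifei, option (B).
(A) tipfifai is wrong: it fails to apply the sound rule(s).
(D) tipfiife is wrong: it has the affixes in the wrong order.
(C) tipfifefesh is wrong: it uses 3rd person instead of 1st person for person.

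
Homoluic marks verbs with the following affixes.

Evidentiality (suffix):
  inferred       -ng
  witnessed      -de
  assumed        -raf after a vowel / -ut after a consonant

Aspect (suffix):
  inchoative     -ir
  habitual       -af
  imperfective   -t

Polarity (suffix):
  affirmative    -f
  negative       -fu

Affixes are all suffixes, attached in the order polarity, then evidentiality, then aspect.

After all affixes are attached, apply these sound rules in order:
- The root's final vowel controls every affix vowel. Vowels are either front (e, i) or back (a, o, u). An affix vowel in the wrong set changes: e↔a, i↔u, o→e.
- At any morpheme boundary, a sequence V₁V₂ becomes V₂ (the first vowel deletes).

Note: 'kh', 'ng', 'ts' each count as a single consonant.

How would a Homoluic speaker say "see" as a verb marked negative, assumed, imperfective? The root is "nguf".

Attach polarity negative -fu → nguffu.
Attach evidentiality assumed -raf (after vowel 'u') → nguffuraf.
Attach aspect imperfective -t → nguffuraft.
Vowel harmony: no change.
Vowel deletion: no change.

nguffuraft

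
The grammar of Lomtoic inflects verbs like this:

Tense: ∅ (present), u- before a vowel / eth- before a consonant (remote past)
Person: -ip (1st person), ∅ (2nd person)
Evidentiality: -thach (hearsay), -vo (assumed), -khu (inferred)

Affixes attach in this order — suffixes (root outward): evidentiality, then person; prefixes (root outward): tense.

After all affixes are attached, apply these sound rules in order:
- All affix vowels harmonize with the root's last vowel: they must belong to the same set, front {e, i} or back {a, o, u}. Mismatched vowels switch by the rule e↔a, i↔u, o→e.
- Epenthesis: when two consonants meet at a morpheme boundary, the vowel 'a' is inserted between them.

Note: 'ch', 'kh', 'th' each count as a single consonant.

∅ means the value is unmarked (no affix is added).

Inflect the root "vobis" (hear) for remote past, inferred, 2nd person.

Attach tense remote past eth- (before consonant 'v') → ethvobis.
Attach evidentiality inferred -khu → ethvobiskhu.
person = 2nd person: zero marking, form stays ethvobiskhu.
Apply vowel harmony: ethvobiskhu → ethvobiskhi.
Apply epenthesis: ethvobiskhi → ethavobisakhi.

ethavobisakhi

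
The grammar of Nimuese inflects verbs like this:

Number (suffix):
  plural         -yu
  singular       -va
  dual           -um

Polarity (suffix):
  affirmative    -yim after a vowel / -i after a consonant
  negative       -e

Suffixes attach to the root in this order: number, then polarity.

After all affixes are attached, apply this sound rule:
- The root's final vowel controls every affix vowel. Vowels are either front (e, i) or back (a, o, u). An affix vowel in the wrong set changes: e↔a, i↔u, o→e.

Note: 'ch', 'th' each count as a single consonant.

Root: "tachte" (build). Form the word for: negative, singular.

tachtevee

Attach number singular -va → tachteva.
Attach polarity negative -e → tachtevae.
Apply vowel harmony: tachtevae → tachtevee.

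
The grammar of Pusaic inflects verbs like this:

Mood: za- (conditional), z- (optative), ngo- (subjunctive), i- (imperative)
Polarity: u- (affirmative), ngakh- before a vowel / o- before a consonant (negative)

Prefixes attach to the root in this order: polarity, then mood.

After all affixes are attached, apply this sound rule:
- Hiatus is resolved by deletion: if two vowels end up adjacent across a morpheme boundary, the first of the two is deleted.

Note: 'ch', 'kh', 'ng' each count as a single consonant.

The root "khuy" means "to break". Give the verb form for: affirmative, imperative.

Attach polarity affirmative u- → ukhuy.
Attach mood imperative i- → iukhuy.
Apply vowel deletion: iukhuy → ukhuy.

ukhuy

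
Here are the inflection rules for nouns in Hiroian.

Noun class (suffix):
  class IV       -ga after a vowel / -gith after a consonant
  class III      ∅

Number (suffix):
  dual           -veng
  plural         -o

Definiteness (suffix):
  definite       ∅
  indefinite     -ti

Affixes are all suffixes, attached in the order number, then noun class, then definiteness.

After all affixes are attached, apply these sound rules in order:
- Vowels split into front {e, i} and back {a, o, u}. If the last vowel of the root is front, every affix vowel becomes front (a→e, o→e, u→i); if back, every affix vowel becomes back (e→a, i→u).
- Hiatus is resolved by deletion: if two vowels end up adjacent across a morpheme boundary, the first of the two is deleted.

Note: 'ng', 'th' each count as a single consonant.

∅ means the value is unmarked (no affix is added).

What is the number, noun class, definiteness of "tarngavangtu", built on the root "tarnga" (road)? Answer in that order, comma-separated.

Segment: tarnga-veng-ti.
number: -veng → dual.
noun class: ∅ → class III.
definiteness: -ti → indefinite.

dual, class III, indefinite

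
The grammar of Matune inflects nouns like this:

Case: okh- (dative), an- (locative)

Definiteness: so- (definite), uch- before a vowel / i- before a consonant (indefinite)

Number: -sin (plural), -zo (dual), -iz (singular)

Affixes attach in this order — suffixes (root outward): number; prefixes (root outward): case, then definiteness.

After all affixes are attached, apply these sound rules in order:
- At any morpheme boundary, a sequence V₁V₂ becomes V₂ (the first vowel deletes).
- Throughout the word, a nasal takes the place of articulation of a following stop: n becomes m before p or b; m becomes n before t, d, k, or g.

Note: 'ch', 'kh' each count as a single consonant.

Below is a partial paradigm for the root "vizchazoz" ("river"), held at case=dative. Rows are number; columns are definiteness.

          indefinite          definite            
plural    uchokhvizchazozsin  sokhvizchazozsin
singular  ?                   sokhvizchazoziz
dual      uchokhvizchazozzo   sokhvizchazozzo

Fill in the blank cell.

Attach case dative okh- → okhvizchazoz.
Attach definiteness indefinite uch- (before vowel 'o') → uchokhvizchazoz.
Attach number singular -iz → uchokhvizchazoziz.
Vowel deletion: no change.
Nasal assimilation: no change.

uchokhvizchazoziz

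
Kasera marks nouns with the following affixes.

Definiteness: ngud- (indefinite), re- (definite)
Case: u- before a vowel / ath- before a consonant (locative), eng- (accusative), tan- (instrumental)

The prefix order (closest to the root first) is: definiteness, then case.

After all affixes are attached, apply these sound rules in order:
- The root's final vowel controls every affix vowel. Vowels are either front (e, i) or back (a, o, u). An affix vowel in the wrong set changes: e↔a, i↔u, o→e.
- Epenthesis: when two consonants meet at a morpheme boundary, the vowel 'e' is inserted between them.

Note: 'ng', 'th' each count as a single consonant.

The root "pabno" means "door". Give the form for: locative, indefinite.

Attach definiteness indefinite ngud- → ngudpabno.
Attach case locative ath- (before consonant 'ng') → athngudpabno.
Vowel harmony: no change.
Apply epenthesis: athngudpabno → athengudepabno.

athengudepabno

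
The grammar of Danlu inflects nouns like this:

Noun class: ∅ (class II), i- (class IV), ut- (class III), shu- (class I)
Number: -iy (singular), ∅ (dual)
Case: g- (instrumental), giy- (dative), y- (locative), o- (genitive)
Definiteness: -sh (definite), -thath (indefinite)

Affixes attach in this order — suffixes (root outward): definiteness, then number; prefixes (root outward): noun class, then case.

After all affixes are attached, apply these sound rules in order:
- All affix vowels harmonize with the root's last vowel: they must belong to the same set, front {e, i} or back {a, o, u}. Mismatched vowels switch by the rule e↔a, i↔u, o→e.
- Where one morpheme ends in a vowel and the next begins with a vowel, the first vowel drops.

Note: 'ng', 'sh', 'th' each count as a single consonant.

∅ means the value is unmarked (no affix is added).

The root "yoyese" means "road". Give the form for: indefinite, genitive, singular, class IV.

iyoyesethethiy

Attach definiteness indefinite -thath → yoyesethath.
Attach number singular -iy → yoyesethathiy.
Attach noun class class IV i- → iyoyesethathiy.
Attach case genitive o- → oiyoyesethathiy.
Apply vowel harmony: oiyoyesethathiy → eiyoyesethethiy.
Apply vowel deletion: eiyoyesethethiy → iyoyesethethiy.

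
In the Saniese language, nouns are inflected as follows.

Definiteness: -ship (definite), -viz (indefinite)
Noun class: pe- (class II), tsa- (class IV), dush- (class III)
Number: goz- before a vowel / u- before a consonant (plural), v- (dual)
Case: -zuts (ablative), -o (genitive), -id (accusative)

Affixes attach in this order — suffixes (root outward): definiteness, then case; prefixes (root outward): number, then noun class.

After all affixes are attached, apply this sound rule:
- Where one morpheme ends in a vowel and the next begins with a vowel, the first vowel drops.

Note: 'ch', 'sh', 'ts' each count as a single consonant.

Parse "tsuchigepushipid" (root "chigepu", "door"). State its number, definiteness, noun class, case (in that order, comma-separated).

plural, definite, class IV, accusative

Segment: tsa-u-chigepu-ship-id.
number: goz/u- → plural.
definiteness: -ship → definite.
noun class: tsa- → class IV.
case: -id → accusative.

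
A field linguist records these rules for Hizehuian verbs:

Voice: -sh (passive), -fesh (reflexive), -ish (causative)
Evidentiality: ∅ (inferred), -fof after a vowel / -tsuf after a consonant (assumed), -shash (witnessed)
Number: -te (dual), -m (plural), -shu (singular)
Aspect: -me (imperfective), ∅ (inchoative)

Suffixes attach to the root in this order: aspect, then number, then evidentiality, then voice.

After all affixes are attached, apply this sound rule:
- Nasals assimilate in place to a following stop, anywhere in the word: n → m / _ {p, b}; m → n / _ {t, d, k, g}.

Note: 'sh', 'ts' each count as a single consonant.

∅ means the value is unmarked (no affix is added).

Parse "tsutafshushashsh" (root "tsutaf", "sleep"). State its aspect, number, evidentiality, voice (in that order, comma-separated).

Segment: tsutaf-shu-shash-sh.
aspect: ∅ → inchoative.
number: -shu → singular.
evidentiality: -shash → witnessed.
voice: -sh → passive.

inchoative, singular, witnessed, passive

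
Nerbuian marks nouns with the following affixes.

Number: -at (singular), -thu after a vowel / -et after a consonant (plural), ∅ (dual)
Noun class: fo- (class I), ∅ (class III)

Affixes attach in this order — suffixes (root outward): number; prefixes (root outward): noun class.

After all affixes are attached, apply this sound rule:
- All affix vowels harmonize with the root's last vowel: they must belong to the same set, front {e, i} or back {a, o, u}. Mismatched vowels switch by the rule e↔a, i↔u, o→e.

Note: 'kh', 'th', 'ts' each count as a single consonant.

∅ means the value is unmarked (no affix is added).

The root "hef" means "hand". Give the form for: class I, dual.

fehef

Attach noun class class I fo- → fohef.
number = dual: zero marking, form stays fohef.
Apply vowel harmony: fohef → fehef.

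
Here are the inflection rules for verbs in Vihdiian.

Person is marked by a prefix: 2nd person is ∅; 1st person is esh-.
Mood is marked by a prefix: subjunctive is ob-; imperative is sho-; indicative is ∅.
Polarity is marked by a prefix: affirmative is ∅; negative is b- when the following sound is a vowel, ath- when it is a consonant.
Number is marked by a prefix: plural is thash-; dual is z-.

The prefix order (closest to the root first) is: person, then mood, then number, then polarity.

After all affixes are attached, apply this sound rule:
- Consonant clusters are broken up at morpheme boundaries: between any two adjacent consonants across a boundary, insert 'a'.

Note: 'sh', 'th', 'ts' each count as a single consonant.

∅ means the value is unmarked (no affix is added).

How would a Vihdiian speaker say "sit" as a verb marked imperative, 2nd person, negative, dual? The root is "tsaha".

person = 2nd person: zero marking, form stays tsaha.
Attach mood imperative sho- → shotsaha.
Attach number dual z- → zshotsaha.
Attach polarity negative ath- (before consonant 'z') → athzshotsaha.
Apply epenthesis: athzshotsaha → athazashotsaha.

athazashotsaha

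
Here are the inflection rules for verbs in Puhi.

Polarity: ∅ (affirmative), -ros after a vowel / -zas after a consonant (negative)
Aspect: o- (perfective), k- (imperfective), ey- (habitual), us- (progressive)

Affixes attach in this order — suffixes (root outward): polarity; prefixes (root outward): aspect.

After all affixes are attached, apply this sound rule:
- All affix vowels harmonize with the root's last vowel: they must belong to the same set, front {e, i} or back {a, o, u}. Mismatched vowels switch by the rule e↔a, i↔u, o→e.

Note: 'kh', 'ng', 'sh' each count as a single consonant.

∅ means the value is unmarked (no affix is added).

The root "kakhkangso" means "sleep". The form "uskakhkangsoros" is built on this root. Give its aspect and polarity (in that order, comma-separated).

Segment: us-kakhkangso-ros.
aspect: us- → progressive.
polarity: -ros/zas → negative.

progressive, negative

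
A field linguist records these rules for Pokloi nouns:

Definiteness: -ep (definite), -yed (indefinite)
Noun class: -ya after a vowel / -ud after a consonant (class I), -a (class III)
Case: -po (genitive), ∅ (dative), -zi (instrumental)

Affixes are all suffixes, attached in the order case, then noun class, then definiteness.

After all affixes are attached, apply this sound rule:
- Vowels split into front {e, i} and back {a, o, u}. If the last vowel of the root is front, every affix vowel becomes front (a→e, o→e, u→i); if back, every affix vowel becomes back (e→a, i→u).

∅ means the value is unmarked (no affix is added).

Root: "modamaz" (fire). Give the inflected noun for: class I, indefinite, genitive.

Attach case genitive -po → modamazpo.
Attach noun class class I -ya (after vowel 'o') → modamazpoya.
Attach definiteness indefinite -yed → modamazpoyayed.
Apply vowel harmony: modamazpoyayed → modamazpoyayad.

modamazpoyayad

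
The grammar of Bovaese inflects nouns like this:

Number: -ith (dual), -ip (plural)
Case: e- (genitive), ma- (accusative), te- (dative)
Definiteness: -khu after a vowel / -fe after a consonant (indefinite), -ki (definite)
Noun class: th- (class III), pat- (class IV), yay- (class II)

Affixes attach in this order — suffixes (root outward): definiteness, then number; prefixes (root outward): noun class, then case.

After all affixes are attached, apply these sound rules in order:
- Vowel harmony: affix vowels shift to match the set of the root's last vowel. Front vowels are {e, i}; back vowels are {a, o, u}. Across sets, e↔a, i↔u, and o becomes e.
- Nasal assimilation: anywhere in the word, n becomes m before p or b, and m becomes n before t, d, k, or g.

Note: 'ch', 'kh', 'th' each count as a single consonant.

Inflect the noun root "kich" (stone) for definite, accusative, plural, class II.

Attach noun class class II yay- → yaykich.
Attach case accusative ma- → mayaykich.
Attach definiteness definite -ki → mayaykichki.
Attach number plural -ip → mayaykichkiip.
Apply vowel harmony: mayaykichkiip → meyeykichkiip.
Nasal assimilation: no change.

meyeykichkiip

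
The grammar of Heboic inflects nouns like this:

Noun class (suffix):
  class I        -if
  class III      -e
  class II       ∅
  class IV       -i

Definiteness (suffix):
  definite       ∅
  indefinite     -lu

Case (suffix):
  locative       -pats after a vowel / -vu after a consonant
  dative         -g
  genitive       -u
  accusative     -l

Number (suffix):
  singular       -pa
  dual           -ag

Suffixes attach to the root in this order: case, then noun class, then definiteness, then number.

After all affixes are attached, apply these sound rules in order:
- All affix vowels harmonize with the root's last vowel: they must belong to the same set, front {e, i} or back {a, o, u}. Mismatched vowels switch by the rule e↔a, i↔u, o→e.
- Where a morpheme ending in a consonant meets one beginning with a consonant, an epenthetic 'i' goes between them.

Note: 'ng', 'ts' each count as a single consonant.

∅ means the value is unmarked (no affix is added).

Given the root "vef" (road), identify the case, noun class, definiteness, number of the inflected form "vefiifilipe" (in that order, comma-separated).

genitive, class I, indefinite, singular

Segment: vef-u-if-lu-pa.
case: -u → genitive.
noun class: -if → class I.
definiteness: -lu → indefinite.
number: -pa → singular.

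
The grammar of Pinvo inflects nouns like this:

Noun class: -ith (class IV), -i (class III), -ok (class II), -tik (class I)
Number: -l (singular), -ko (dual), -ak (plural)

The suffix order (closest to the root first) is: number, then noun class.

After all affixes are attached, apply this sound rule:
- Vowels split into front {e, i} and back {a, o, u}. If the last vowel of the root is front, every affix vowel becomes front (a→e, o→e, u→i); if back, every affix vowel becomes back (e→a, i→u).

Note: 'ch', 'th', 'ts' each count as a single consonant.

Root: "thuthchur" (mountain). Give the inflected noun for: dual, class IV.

thuthchurkouth

Attach number dual -ko → thuthchurko.
Attach noun class class IV -ith → thuthchurkoith.
Apply vowel harmony: thuthchurkoith → thuthchurkouth.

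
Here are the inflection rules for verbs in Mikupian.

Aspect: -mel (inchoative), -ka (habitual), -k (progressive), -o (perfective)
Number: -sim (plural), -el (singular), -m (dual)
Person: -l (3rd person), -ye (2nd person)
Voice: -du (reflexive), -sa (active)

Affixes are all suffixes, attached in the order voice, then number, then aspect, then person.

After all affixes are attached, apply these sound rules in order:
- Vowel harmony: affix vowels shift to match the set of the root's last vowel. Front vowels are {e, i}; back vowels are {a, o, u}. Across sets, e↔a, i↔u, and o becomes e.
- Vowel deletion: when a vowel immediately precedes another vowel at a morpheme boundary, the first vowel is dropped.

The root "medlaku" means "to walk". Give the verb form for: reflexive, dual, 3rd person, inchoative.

medlakudummall

Attach voice reflexive -du → medlakudu.
Attach number dual -m → medlakudum.
Attach aspect inchoative -mel → medlakudummel.
Attach person 3rd person -l → medlakudummell.
Apply vowel harmony: medlakudummell → medlakudummall.
Vowel deletion: no change.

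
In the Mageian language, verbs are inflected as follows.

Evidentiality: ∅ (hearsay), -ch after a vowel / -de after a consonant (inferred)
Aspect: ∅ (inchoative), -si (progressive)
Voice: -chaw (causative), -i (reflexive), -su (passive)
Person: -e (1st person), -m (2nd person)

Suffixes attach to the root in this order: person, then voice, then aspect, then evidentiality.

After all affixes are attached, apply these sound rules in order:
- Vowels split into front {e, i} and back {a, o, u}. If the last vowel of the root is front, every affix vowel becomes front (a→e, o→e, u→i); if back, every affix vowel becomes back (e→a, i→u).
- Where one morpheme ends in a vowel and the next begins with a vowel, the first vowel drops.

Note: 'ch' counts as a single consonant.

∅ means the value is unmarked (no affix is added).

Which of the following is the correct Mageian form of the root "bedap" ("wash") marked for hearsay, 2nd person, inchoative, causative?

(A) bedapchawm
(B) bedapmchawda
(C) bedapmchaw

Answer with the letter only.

Attach person 2nd person -m → bedapm.
Attach voice causative -chaw → bedapmchaw.
aspect = inchoative: zero marking, form stays bedapmchaw.
evidentiality = hearsay: zero marking, form stays bedapmchaw.
Vowel harmony: no change.
Vowel deletion: no change.
So the correct form is bedapmchaw, option (C).
(A) bedapchawm is wrong: it has the affixes in the wrong order.
(B) bedapmchawda is wrong: it uses inferred instead of hearsay for evidentiality.

C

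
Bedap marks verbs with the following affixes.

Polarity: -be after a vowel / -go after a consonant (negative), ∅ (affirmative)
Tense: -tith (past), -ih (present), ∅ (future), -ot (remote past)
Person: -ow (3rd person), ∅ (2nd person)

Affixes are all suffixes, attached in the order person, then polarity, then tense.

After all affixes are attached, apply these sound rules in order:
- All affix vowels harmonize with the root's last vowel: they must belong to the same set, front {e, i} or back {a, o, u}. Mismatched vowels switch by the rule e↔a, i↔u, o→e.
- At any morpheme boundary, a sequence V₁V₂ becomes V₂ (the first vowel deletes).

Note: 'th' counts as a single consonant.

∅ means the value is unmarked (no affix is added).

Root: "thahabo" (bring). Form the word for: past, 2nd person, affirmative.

person = 2nd person: zero marking, form stays thahabo.
polarity = affirmative: zero marking, form stays thahabo.
Attach tense past -tith → thahabotith.
Apply vowel harmony: thahabotith → thahabotuth.
Vowel deletion: no change.

thahabotuth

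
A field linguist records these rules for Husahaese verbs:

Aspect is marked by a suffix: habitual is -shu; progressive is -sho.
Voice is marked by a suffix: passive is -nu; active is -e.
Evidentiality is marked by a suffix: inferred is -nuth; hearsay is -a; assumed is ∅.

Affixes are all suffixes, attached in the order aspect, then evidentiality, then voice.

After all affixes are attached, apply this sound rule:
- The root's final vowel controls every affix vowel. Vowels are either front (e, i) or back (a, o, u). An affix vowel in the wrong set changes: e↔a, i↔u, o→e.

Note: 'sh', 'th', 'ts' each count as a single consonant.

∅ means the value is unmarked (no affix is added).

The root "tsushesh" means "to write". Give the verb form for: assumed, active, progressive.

tsusheshshee

Attach aspect progressive -sho → tsusheshsho.
evidentiality = assumed: zero marking, form stays tsusheshsho.
Attach voice active -e → tsusheshshoe.
Apply vowel harmony: tsusheshshoe → tsusheshshee.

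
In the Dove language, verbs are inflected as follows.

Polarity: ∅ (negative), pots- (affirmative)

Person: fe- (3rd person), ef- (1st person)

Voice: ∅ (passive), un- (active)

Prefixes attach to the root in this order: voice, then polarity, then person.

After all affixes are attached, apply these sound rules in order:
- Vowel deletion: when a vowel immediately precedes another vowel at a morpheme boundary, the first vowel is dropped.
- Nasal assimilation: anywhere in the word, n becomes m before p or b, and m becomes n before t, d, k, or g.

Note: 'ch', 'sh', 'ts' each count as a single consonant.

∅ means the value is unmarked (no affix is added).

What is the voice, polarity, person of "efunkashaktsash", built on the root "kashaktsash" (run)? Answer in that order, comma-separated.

Segment: ef-un-kashaktsash.
voice: un- → active.
polarity: ∅ → negative.
person: ef- → 1st person.

active, negative, 1st person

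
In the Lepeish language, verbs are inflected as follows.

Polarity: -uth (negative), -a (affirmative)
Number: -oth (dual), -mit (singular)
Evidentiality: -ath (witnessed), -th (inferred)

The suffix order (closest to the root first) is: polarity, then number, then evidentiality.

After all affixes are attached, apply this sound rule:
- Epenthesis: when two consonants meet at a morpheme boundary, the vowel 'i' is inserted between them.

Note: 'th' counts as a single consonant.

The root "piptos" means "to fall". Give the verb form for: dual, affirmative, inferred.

Attach polarity affirmative -a → piptosa.
Attach number dual -oth → piptosaoth.
Attach evidentiality inferred -th → piptosaothth.
Apply epenthesis: piptosaothth → piptosaothith.

piptosaothith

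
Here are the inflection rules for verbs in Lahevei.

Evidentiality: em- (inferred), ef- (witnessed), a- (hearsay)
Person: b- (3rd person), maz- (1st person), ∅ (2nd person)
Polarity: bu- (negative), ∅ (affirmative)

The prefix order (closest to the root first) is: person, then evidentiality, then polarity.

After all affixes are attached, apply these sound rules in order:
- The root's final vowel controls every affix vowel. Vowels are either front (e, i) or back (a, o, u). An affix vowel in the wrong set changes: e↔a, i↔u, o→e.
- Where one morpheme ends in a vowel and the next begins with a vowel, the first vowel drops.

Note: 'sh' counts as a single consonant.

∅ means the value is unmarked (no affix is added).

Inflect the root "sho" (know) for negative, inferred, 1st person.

Attach person 1st person maz- → mazsho.
Attach evidentiality inferred em- → emmazsho.
Attach polarity negative bu- → buemmazsho.
Apply vowel harmony: buemmazsho → buammazsho.
Apply vowel deletion: buammazsho → bammazsho.

bammazsho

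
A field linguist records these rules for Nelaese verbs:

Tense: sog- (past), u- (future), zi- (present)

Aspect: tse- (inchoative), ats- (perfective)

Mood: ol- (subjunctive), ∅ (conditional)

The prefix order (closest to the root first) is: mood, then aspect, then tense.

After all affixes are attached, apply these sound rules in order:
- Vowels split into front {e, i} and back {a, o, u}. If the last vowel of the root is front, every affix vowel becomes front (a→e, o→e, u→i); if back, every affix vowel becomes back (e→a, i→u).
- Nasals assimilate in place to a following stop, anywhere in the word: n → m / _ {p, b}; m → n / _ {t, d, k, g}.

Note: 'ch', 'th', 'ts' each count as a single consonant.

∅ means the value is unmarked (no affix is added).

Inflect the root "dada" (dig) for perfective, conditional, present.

mood = conditional: zero marking, form stays dada.
Attach aspect perfective ats- → atsdada.
Attach tense present zi- → ziatsdada.
Apply vowel harmony: ziatsdada → zuatsdada.
Nasal assimilation: no change.

zuatsdada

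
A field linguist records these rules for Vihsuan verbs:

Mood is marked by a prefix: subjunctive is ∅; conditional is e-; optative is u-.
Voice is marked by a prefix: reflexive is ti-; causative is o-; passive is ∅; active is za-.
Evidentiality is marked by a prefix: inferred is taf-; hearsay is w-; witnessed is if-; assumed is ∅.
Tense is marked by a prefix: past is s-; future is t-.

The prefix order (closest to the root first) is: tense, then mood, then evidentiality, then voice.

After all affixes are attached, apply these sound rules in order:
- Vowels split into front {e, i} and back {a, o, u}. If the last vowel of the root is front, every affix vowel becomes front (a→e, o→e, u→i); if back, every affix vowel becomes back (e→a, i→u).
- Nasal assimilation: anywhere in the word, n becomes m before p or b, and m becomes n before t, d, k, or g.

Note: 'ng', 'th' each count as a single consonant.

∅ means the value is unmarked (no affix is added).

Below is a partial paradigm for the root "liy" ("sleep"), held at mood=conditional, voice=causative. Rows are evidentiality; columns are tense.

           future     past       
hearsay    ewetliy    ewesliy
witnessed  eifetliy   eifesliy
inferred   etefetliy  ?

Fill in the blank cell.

etefesliy

Attach tense past s- → sliy.
Attach mood conditional e- → esliy.
Attach evidentiality inferred taf- → tafesliy.
Attach voice causative o- → otafesliy.
Apply vowel harmony: otafesliy → etefesliy.
Nasal assimilation: no change.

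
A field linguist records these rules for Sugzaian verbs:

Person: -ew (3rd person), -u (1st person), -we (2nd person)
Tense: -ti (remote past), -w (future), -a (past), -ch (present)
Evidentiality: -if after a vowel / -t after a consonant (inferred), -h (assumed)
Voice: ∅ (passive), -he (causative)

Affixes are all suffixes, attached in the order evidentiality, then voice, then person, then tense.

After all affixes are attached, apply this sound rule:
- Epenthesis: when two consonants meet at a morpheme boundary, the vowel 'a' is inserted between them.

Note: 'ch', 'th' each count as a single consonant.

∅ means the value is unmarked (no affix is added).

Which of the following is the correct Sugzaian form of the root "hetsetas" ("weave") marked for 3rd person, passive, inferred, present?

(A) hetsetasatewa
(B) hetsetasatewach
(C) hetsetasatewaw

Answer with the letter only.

Attach evidentiality inferred -t (after consonant 's') → hetsetast.
voice = passive: zero marking, form stays hetsetast.
Attach person 3rd person -ew → hetsetastew.
Attach tense present -ch → hetsetastewch.
Apply epenthesis: hetsetastewch → hetsetasatewach.
So the correct form is hetsetasatewach, option (B).
(C) hetsetasatewaw is wrong: it uses future instead of present for tense.
(A) hetsetasatewa is wrong: it uses past instead of present for tense.

B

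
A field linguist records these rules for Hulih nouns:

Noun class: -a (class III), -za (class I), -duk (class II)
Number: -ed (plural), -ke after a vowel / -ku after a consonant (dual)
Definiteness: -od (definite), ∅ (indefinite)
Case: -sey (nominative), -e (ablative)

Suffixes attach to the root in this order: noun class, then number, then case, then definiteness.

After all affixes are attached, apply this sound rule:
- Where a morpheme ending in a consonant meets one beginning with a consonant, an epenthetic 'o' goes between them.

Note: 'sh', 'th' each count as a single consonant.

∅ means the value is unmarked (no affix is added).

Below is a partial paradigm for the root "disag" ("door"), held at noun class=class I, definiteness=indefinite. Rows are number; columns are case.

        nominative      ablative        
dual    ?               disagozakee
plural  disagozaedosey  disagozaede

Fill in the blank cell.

disagozakesey

Attach noun class class I -za → disagza.
Attach number dual -ke (after vowel 'a') → disagzake.
Attach case nominative -sey → disagzakesey.
definiteness = indefinite: zero marking, form stays disagzakesey.
Apply epenthesis: disagzakesey → disagozakesey.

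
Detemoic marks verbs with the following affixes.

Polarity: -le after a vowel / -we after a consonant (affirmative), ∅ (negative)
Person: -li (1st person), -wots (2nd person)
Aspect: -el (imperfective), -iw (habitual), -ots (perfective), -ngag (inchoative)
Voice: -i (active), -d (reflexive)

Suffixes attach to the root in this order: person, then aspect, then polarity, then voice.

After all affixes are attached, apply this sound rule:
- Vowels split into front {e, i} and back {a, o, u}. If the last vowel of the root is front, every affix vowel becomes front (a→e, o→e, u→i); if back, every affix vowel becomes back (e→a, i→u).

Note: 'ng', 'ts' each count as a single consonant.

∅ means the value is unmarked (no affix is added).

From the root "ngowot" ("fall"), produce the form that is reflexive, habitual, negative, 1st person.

ngowotluuwd

Attach person 1st person -li → ngowotli.
Attach aspect habitual -iw → ngowotliiw.
polarity = negative: zero marking, form stays ngowotliiw.
Attach voice reflexive -d → ngowotliiwd.
Apply vowel harmony: ngowotliiwd → ngowotluuwd.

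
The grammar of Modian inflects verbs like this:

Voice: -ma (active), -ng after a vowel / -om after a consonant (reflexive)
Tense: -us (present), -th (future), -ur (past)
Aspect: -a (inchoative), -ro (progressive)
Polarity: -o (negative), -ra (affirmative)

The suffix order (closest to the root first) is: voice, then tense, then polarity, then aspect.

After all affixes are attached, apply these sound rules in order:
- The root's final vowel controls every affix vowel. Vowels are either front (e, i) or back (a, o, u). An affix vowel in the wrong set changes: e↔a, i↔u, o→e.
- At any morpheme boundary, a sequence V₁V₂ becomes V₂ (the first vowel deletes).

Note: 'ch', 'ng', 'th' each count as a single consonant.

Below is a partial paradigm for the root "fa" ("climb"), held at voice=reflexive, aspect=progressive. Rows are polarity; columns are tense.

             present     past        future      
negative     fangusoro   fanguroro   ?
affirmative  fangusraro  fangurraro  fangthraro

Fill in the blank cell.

fangthoro

Attach voice reflexive -ng (after vowel 'a') → fang.
Attach tense future -th → fangth.
Attach polarity negative -o → fangtho.
Attach aspect progressive -ro → fangthoro.
Vowel harmony: no change.
Vowel deletion: no change.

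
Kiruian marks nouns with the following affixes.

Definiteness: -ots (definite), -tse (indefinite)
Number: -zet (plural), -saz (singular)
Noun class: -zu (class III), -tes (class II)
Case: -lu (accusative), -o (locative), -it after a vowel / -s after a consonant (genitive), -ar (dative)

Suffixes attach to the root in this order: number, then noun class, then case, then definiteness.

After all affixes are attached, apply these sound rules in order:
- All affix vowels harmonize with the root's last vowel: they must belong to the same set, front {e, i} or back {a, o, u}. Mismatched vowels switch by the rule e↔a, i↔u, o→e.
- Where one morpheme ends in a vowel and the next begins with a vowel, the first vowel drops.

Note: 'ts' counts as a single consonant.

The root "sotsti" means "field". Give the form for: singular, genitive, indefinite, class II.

Attach number singular -saz → sotstisaz.
Attach noun class class II -tes → sotstisaztes.
Attach case genitive -s (after consonant 's') → sotstisaztess.
Attach definiteness indefinite -tse → sotstisaztesstse.
Apply vowel harmony: sotstisaztesstse → sotstiseztesstse.
Vowel deletion: no change.

sotstiseztesstse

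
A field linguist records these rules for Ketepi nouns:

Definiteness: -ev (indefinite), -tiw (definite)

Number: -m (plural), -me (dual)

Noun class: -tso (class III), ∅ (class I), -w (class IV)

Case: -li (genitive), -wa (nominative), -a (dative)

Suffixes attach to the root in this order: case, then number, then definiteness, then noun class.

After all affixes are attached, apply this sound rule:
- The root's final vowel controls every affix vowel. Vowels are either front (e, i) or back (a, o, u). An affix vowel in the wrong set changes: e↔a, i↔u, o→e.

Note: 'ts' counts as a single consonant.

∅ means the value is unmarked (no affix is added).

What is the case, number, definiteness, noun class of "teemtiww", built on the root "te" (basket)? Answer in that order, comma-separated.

dative, plural, definite, class IV

Segment: te-a-m-tiw-w.
case: -a → dative.
number: -m → plural.
definiteness: -tiw → definite.
noun class: -w → class IV.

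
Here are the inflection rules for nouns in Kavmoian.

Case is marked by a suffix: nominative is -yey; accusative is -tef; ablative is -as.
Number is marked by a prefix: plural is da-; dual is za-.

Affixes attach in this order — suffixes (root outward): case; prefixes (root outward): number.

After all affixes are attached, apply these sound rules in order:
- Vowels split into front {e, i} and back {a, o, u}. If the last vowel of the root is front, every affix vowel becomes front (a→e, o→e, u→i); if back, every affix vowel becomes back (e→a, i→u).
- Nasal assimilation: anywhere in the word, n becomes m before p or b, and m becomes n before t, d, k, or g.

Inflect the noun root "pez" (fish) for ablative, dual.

zepezes

Attach number dual za- → zapez.
Attach case ablative -as → zapezas.
Apply vowel harmony: zapezas → zepezes.
Nasal assimilation: no change.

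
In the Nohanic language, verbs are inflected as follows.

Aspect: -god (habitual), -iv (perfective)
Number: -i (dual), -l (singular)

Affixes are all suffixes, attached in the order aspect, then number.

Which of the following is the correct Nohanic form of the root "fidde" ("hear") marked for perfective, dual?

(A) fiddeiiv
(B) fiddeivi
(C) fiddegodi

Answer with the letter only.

Attach aspect perfective -iv → fiddeiv.
Attach number dual -i → fiddeivi.
So the correct form is fiddeivi, option (B).
(A) fiddeiiv is wrong: it has the affixes in the wrong order.
(C) fiddegodi is wrong: it uses habitual instead of perfective for aspect.

B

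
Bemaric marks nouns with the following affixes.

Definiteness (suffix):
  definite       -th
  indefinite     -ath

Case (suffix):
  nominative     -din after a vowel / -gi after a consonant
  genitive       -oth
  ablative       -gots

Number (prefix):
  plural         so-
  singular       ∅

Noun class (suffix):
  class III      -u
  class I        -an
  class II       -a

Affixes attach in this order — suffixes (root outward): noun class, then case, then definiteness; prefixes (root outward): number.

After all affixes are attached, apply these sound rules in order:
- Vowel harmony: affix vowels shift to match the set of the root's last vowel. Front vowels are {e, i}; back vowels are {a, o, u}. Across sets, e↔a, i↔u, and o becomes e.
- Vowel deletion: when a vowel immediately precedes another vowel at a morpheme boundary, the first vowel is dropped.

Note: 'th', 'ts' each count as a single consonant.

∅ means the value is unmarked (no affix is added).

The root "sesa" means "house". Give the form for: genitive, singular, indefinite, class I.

sesanothath

Attach noun class class I -an → sesaan.
number = singular: zero marking, form stays sesaan.
Attach case genitive -oth → sesaanoth.
Attach definiteness indefinite -ath → sesaanothath.
Vowel harmony: no change.
Apply vowel deletion: sesaanothath → sesanothath.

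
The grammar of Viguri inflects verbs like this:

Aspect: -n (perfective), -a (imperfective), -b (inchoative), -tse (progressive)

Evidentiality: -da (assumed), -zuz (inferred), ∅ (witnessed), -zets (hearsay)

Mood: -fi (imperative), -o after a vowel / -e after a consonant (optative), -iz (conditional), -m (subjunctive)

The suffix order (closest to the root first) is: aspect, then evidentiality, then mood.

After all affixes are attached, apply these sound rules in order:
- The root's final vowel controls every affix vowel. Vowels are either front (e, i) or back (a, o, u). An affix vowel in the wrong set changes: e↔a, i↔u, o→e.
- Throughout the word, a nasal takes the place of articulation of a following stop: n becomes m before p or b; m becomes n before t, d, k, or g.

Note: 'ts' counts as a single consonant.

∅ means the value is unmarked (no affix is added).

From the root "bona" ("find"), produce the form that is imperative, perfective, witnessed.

Attach aspect perfective -n → bonan.
evidentiality = witnessed: zero marking, form stays bonan.
Attach mood imperative -fi → bonanfi.
Apply vowel harmony: bonanfi → bonanfu.
Nasal assimilation: no change.

bonanfu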